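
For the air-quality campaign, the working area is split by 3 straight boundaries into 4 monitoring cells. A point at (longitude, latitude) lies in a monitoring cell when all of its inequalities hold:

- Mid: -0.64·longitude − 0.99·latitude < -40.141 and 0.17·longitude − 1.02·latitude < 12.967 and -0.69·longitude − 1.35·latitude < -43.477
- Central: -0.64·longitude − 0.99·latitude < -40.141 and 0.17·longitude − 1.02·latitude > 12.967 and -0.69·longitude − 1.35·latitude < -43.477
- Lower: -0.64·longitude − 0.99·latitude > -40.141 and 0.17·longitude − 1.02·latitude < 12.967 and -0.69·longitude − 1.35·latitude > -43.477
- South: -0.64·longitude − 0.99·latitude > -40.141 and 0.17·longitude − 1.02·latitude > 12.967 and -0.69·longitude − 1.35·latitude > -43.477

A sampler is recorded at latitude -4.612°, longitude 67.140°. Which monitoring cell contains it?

-0.64·67.140 − 0.99·-4.612 = -38.404, which is > -40.141
0.17·67.140 − 1.02·-4.612 = 16.118, which is > 12.967
-0.69·67.140 − 1.35·-4.612 = -40.100, which is > -43.477
This sign pattern matches South.

South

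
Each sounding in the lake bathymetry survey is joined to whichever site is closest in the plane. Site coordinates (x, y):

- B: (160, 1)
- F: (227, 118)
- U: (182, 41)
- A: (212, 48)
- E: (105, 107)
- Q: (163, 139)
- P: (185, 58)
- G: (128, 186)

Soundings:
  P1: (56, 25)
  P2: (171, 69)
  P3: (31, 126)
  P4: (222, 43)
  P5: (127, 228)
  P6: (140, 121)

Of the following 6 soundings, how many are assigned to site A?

1

P1 → E
P2 → P
P3 → E
P4 → A
P5 → G
P6 → Q
1 of the 6 goes to A.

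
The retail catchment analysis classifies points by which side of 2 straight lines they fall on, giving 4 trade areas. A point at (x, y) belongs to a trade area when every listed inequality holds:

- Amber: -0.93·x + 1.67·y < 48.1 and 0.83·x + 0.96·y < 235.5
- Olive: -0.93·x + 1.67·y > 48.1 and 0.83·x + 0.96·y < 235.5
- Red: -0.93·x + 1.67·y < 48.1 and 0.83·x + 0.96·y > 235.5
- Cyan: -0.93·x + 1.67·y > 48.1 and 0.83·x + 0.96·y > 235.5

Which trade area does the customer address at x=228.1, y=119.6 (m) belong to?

-0.93·228.1 + 1.67·119.6 = -12.401, which is < 48.1
0.83·228.1 + 0.96·119.6 = 304.139, which is > 235.5
This sign pattern matches Red.

Red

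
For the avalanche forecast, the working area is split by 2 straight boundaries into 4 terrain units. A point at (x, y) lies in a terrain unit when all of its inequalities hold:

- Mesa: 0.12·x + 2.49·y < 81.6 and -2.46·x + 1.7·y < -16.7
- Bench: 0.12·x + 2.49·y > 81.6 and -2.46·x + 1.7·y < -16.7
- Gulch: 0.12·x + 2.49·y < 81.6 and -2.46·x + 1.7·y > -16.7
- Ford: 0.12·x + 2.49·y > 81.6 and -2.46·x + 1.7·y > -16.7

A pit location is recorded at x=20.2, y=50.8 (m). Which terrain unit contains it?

0.12·20.2 + 2.49·50.8 = 128.916, which is > 81.6
-2.46·20.2 + 1.7·50.8 = 36.668, which is > -16.7
This sign pattern matches Ford.

Ford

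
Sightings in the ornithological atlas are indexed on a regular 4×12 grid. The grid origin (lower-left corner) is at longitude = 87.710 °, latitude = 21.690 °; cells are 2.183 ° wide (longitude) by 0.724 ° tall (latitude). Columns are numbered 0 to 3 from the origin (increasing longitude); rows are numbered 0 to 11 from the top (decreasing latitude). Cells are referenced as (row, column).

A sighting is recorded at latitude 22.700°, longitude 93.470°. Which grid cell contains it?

(10, 2)

Column index: ⌊(93.470 − 87.710) / 2.183⌋ = ⌊2.639⌋ = 2
Row offset from origin: ⌊(22.700 − 21.690) / 0.724⌋ = ⌊1.395⌋ = 1 → row 10 (counted from top)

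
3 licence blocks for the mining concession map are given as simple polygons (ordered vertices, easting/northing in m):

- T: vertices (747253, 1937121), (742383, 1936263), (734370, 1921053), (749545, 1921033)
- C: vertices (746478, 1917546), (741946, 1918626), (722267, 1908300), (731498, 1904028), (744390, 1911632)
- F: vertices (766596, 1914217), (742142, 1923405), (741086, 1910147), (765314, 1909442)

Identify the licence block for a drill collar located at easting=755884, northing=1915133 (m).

Cast a ray rightward from (755884, 1915133). For each polygon, the edges (by vertex number in listed order) whose endpoints lie on opposite sides of northing = 1915133, where each meets that height, and whether that is right or left of the point:
T: no edge straddles that height → 0 crossings.
C: 2–3 at easting≈735289.1 (left), 5–1 at easting≈745626.1 (left) → 0 crossings.
F: 1–2 at easting≈764158.1 (right), 2–3 at easting≈741483.1 (left) → 1 crossing.
Only F has an odd count, so the point is inside F.

F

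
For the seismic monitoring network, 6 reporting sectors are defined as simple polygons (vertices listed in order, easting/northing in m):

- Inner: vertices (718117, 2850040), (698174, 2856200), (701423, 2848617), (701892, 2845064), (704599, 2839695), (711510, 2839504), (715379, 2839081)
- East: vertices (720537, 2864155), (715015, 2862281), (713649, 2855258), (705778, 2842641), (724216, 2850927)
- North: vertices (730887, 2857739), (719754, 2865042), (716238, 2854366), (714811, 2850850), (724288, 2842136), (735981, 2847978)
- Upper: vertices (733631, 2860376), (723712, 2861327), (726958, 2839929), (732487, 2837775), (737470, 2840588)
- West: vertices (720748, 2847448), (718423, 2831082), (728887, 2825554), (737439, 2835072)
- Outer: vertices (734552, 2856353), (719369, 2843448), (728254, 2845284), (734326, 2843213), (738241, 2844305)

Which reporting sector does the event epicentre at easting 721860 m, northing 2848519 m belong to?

Cast a ray rightward from (721860, 2848519). For each polygon, the edges (by vertex number in listed order) whose endpoints lie on opposite sides of northing = 2848519, where each meets that height, and whether that is right or left of the point:
Inner: 3–4 at easting≈701435.9 (left), 7–1 at easting≈717737.0 (left) → 0 crossings.
East: 3–4 at easting≈709444.9 (left), 4–5 at easting≈718857.7 (left) → 0 crossings.
North: 4–5 at easting≈717346.1 (left), 6–1 at easting≈735698.7 (right) → 1 crossing.
Upper: 2–3 at easting≈725654.9 (right), 5–1 at easting≈735931.3 (right) → 2 crossings.
West: no edge straddles that height → 0 crossings.
Outer: 1–2 at easting≈725335.1 (right), 5–1 at easting≈736950.7 (right) → 2 crossings.
Only North has an odd count, so the point is inside North.

North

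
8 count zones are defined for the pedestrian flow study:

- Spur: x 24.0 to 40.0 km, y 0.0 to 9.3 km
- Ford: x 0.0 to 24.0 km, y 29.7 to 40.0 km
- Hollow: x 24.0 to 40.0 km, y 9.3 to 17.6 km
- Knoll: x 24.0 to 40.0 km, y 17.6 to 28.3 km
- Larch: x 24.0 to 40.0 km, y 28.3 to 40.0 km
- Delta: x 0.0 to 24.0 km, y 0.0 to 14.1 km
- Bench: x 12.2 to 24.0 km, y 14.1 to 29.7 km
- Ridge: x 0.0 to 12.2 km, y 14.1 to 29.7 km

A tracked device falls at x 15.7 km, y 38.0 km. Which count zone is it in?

The point has x = 15.7 and y = 38.0.
Only Ford satisfies 0.0 ≤ x ≤ 24.0 and 29.7 ≤ y ≤ 40.0.

Ford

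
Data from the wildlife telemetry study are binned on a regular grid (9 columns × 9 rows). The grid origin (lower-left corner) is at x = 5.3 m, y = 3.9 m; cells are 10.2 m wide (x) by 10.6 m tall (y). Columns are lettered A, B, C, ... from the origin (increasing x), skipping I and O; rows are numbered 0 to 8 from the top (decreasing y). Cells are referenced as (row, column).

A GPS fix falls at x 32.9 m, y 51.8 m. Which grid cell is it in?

(4, C)

Column index: ⌊(32.9 − 5.3) / 10.2⌋ = ⌊2.706⌋ = 2 → column C
Row offset from origin: ⌊(51.8 − 3.9) / 10.6⌋ = ⌊4.519⌋ = 4 → row 4 (counted from top)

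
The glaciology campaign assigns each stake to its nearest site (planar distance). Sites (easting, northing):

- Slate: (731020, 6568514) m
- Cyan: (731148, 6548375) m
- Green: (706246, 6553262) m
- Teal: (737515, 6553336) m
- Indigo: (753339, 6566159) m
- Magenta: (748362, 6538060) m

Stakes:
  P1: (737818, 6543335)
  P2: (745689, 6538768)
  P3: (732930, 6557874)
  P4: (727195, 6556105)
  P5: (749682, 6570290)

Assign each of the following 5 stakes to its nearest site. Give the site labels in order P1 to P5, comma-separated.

Cyan, Magenta, Teal, Cyan, Indigo

P1 → Cyan (d²=69890500.00)
P2 → Magenta (d²=7646193.00)
P3 → Teal (d²=41615669.00)
P4 → Cyan (d²=75379109.00)
P5 → Indigo (d²=30438810.00)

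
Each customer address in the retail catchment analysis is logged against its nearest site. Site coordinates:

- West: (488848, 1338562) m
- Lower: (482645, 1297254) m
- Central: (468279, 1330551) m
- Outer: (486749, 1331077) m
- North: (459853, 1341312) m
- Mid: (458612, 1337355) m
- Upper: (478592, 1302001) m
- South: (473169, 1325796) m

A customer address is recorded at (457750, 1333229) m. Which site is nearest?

Mid

Squared distances to each site:
West: 995526493.000; Lower: 1913961650.000; Central: 118031525.000; Outer: 845573105.000; North: 69757498.000; Mid: 17766920.000; Upper: 1409576948.000; South: 292995050.000.
Minimum at Mid.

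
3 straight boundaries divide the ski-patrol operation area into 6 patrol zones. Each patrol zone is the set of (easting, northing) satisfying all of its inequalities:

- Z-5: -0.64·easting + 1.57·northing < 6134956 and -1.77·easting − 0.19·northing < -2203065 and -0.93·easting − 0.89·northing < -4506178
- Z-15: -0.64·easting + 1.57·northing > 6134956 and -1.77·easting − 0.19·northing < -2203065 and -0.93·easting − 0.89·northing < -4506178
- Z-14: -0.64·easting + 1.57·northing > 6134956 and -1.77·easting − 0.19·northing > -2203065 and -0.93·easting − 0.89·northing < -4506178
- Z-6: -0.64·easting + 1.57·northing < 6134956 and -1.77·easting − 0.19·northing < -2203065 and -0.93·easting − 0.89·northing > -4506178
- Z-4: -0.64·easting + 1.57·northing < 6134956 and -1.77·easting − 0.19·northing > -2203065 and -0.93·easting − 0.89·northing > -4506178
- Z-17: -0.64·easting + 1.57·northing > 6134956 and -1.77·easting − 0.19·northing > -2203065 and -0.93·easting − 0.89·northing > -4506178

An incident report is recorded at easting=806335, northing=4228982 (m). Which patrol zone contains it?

-0.64·806335 + 1.57·4228982 = 6123447.340, which is < 6134956
-1.77·806335 − 0.19·4228982 = -2230719.530, which is < -2203065
-0.93·806335 − 0.89·4228982 = -4513685.530, which is < -4506178
This sign pattern matches Z-5.

Z-5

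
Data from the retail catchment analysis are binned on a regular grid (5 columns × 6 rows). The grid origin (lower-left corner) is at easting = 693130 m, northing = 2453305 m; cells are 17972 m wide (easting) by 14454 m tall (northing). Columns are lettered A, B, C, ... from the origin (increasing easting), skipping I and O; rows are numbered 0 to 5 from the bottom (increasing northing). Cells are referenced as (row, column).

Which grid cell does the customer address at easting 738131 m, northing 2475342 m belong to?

Column index: ⌊(738131 − 693130) / 17972⌋ = ⌊2.504⌋ = 2 → column C
Row offset from origin: ⌊(2475342 − 2453305) / 14454⌋ = ⌊1.525⌋ = 1 → row 1

(1, C)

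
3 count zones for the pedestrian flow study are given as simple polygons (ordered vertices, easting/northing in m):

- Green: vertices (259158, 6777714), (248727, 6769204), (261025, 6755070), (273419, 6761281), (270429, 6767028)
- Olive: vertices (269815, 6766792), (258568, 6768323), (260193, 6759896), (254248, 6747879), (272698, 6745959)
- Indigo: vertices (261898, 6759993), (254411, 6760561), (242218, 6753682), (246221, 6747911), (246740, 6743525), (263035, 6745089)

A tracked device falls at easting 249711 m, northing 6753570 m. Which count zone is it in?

Indigo

Cast a ray rightward from (249711, 6753570). For each polygon, the edges (by vertex number in listed order) whose endpoints lie on opposite sides of northing = 6753570, where each meets that height, and whether that is right or left of the point:
Green: no edge straddles that height → 0 crossings.
Olive: 3–4 at easting≈257063.4 (right), 5–1 at easting≈271644.7 (right) → 2 crossings.
Indigo: 3–4 at easting≈242295.7 (left), 6–1 at easting≈262388.0 (right) → 1 crossing.
Only Indigo has an odd count, so the point is inside Indigo.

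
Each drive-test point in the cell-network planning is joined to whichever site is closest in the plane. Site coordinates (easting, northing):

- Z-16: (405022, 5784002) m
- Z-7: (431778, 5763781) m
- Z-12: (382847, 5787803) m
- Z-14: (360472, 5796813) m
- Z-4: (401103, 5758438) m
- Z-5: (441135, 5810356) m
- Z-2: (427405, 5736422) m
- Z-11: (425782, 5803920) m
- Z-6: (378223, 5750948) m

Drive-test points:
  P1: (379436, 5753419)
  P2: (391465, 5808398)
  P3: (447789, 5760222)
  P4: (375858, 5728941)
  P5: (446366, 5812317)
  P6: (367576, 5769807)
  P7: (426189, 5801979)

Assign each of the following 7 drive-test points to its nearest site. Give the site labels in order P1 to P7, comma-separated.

Z-6, Z-12, Z-7, Z-6, Z-5, Z-6, Z-11

P1 → Z-6 (d²=7577210.00)
P2 → Z-12 (d²=498423949.00)
P3 → Z-7 (d²=269018602.00)
P4 → Z-6 (d²=489901274.00)
P5 → Z-5 (d²=31208882.00)
P6 → Z-6 (d²=469020490.00)
P7 → Z-11 (d²=3933130.00)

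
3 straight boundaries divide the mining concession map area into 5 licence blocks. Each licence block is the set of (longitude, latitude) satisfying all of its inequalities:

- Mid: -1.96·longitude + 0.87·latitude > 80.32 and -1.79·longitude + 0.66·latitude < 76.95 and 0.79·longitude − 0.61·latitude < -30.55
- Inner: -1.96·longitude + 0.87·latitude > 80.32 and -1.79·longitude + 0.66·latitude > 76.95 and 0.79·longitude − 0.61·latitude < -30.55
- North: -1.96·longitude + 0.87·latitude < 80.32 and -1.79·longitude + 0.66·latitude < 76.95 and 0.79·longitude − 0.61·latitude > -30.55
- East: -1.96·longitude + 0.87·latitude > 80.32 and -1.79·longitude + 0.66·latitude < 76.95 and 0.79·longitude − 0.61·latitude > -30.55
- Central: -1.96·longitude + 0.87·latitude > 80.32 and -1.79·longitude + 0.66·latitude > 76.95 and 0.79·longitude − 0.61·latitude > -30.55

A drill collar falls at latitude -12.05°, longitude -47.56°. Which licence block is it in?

Central

-1.96·-47.56 + 0.87·-12.05 = 82.734, which is > 80.32
-1.79·-47.56 + 0.66·-12.05 = 77.179, which is > 76.95
0.79·-47.56 − 0.61·-12.05 = -30.222, which is > -30.55
This sign pattern matches Central.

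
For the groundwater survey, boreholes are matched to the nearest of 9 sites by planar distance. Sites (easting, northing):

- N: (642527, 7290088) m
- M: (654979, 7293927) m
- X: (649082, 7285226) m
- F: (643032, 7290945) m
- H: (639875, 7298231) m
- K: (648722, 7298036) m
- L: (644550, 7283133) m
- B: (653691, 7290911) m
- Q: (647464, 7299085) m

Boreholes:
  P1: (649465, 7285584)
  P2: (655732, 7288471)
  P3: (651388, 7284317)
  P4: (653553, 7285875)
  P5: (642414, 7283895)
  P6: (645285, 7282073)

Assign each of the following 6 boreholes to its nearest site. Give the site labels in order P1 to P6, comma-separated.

P1 → X (d²=274853.00)
P2 → B (d²=10119281.00)
P3 → X (d²=6143917.00)
P4 → X (d²=20411042.00)
P5 → L (d²=5143140.00)
P6 → L (d²=1663825.00)

X, B, X, X, L, L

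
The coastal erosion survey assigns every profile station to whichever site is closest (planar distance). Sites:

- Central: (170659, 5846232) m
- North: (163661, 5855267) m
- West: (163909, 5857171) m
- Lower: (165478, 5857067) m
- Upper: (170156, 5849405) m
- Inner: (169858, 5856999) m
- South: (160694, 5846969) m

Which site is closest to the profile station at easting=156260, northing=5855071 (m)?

North

Squared distances to each site:
Central: 285459122.000; North: 54813217.000; West: 62917201.000; Lower: 88955540.000; Upper: 225202372.000; Inner: 188622788.000; South: 85302760.000.
Minimum at North.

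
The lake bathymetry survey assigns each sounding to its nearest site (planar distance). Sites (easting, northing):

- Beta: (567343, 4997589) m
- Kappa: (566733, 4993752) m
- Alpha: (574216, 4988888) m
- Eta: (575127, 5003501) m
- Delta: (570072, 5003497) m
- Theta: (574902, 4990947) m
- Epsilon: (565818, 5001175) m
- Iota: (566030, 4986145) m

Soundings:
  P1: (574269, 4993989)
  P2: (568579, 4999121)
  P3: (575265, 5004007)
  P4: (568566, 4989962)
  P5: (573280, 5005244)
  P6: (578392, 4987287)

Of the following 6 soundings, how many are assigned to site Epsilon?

P1 → Theta
P2 → Beta
P3 → Eta
P4 → Kappa
P5 → Eta
P6 → Alpha
0 of the 6 go to Epsilon.

0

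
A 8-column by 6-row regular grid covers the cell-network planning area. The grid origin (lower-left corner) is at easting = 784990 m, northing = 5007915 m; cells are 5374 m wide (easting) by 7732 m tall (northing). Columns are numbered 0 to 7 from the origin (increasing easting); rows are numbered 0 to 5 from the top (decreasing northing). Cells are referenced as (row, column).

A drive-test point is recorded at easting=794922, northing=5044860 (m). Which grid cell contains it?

Column index: ⌊(794922 − 784990) / 5374⌋ = ⌊1.848⌋ = 1
Row offset from origin: ⌊(5044860 − 5007915) / 7732⌋ = ⌊4.778⌋ = 4 → row 1 (counted from top)

(1, 1)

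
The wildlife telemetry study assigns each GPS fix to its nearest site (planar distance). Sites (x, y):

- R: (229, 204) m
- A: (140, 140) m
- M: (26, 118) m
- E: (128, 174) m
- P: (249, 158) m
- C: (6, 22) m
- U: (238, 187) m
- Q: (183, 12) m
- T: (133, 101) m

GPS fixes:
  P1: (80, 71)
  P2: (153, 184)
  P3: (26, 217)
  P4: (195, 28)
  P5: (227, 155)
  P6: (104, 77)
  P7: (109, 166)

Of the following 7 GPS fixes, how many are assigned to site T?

P1 → T
P2 → E
P3 → M
P4 → Q
P5 → P
P6 → T
P7 → E
2 of the 7 go to T.

2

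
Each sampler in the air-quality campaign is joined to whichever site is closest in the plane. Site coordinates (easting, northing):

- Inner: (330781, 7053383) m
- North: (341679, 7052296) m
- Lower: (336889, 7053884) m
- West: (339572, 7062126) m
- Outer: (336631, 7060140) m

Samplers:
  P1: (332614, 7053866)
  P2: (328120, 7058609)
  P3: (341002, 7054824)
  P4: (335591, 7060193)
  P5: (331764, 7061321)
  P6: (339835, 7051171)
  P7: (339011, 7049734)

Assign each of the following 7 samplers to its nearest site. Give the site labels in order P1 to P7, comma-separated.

Inner, Inner, North, Outer, Outer, North, North

P1 → Inner (d²=3593178.00)
P2 → Inner (d²=34391997.00)
P3 → North (d²=6849113.00)
P4 → Outer (d²=1084409.00)
P5 → Outer (d²=25082450.00)
P6 → North (d²=4665961.00)
P7 → North (d²=13682068.00)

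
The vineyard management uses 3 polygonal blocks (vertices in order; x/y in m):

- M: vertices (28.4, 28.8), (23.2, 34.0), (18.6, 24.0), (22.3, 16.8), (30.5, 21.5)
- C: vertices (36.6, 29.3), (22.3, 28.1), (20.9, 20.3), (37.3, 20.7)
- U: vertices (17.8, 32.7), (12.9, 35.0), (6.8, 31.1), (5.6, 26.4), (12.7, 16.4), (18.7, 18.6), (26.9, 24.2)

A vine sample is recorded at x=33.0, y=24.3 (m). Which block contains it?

Cast a ray rightward from (33.0, 24.3). For each polygon, the edges (by vertex number in listed order) whose endpoints lie on opposite sides of y = 24.3, where each meets that height, and whether that is right or left of the point:
M: 2–3 at x≈18.74 (left), 5–1 at x≈29.69 (left) → 0 crossings.
C: 2–3 at x≈21.62 (left), 4–1 at x≈37.01 (right) → 1 crossing.
U: 4–5 at x≈7.09 (left), 7–1 at x≈26.79 (left) → 0 crossings.
Only C has an odd count, so the point is inside C.

C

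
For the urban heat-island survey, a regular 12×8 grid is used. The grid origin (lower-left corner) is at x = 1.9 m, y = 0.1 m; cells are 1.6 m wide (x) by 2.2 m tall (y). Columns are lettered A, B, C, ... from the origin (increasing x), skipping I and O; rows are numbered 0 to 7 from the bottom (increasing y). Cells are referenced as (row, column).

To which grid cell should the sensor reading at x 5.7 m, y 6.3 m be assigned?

(2, C)

Column index: ⌊(5.7 − 1.9) / 1.6⌋ = ⌊2.375⌋ = 2 → column C
Row offset from origin: ⌊(6.3 − 0.1) / 2.2⌋ = ⌊2.818⌋ = 2 → row 2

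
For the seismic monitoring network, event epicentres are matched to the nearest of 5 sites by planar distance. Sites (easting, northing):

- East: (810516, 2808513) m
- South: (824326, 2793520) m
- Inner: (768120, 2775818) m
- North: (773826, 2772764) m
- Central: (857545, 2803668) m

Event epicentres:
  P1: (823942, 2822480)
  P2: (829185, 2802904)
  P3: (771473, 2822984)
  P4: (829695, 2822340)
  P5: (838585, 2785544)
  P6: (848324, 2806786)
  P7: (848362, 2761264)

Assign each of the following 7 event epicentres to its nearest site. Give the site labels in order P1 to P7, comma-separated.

P1 → East (d²=375334565.00)
P2 → South (d²=111669337.00)
P3 → East (d²=1733765690.00)
P4 → East (d²=559019970.00)
P5 → South (d²=266935657.00)
P6 → Central (d²=94748765.00)
P7 → South (d²=1618178832.00)

East, South, East, East, South, Central, South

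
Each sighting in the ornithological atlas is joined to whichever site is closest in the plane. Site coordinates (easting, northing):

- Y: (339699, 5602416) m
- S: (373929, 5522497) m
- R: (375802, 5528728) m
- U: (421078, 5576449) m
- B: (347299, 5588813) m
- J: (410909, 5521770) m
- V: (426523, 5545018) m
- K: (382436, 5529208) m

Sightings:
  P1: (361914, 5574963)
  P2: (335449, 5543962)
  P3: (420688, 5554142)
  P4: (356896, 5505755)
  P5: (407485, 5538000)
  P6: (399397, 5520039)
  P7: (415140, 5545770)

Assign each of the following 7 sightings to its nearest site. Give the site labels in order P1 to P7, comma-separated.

P1 → B (d²=405420725.00)
P2 → R (d²=1860439365.00)
P3 → V (d²=117294601.00)
P4 → S (d²=570417653.00)
P5 → J (d²=275136676.00)
P6 → J (d²=135522505.00)
P7 → V (d²=130138193.00)

B, R, V, S, J, J, V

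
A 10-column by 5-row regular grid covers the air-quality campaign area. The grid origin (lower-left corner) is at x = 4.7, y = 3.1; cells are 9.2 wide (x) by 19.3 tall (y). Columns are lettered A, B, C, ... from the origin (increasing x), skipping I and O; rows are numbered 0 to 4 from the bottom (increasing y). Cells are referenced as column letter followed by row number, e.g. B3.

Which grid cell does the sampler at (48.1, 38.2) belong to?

Column index: ⌊(48.1 − 4.7) / 9.2⌋ = ⌊4.717⌋ = 4 → column E
Row offset from origin: ⌊(38.2 − 3.1) / 19.3⌋ = ⌊1.819⌋ = 1 → row 1

E1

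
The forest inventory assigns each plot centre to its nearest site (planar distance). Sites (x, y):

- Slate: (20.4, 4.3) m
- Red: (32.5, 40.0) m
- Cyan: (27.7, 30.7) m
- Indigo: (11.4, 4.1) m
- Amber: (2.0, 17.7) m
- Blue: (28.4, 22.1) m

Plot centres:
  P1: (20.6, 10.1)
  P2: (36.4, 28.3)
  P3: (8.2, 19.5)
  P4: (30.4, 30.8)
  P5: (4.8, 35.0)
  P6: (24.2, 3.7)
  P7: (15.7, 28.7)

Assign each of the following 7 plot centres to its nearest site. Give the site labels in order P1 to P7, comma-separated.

P1 → Slate (d²=33.68)
P2 → Cyan (d²=81.45)
P3 → Amber (d²=41.68)
P4 → Cyan (d²=7.30)
P5 → Amber (d²=307.13)
P6 → Slate (d²=14.80)
P7 → Cyan (d²=148.00)

Slate, Cyan, Amber, Cyan, Amber, Slate, Cyan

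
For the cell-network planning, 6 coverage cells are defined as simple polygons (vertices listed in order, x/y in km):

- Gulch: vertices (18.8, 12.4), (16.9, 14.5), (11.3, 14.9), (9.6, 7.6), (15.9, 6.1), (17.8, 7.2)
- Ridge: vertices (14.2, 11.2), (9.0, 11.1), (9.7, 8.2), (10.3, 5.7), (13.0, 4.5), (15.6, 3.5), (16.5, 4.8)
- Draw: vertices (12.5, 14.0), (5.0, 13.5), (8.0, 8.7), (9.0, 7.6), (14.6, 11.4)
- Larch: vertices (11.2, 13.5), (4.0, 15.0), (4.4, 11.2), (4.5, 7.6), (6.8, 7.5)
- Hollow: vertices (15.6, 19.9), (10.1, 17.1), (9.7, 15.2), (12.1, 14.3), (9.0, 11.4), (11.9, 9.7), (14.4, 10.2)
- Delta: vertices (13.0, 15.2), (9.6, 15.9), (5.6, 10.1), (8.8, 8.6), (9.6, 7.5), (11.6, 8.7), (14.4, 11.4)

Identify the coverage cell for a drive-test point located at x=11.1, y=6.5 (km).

Cast a ray rightward from (11.1, 6.5). For each polygon, the edges (by vertex number in listed order) whose endpoints lie on opposite sides of y = 6.5, where each meets that height, and whether that is right or left of the point:
Gulch: 4–5 at x≈14.22 (right), 5–6 at x≈16.59 (right) → 2 crossings.
Ridge: 3–4 at x≈10.11 (left), 7–1 at x≈15.89 (right) → 1 crossing.
Draw: no edge straddles that height → 0 crossings.
Larch: no edge straddles that height → 0 crossings.
Hollow: no edge straddles that height → 0 crossings.
Delta: no edge straddles that height → 0 crossings.
Only Ridge has an odd count, so the point is inside Ridge.

Ridge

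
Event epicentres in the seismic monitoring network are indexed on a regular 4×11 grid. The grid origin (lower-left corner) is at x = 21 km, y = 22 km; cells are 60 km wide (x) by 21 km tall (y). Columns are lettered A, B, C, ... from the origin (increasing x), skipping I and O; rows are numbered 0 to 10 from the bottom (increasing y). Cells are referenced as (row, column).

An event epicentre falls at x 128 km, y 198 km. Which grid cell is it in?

(8, B)

Column index: ⌊(128 − 21) / 60⌋ = ⌊1.783⌋ = 1 → column B
Row offset from origin: ⌊(198 − 22) / 21⌋ = ⌊8.381⌋ = 8 → row 8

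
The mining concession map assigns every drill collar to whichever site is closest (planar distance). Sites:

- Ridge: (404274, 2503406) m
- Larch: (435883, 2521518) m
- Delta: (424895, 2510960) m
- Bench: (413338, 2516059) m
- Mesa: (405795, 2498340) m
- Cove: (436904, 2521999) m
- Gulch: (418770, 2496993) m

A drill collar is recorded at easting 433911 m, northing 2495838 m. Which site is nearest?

Squared distances to each site:
Ridge: 935626393.000; Larch: 663351184.000; Delta: 309963140.000; Bench: 832137170.000; Mesa: 796769460.000; Cove: 693355970.000; Gulch: 230583906.000.
Minimum at Gulch.

Gulch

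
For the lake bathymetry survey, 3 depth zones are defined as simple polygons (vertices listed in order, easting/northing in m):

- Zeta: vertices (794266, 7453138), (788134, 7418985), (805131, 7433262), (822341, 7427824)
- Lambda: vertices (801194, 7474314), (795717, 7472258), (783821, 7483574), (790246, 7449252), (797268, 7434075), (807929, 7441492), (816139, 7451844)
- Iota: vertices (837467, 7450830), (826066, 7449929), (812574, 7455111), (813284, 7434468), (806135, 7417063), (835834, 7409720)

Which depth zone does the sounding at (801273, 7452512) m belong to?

Cast a ray rightward from (801273, 7452512). For each polygon, the edges (by vertex number in listed order) whose endpoints lie on opposite sides of northing = 7452512, where each meets that height, and whether that is right or left of the point:
Zeta: 1–2 at easting≈794153.6 (left), 4–1 at easting≈794960.3 (left) → 0 crossings.
Lambda: 3–4 at easting≈789635.7 (left), 7–1 at easting≈815694.7 (right) → 1 crossing.
Iota: 2–3 at easting≈819340.8 (right), 3–4 at easting≈812663.4 (right) → 2 crossings.
Only Lambda has an odd count, so the point is inside Lambda.

Lambda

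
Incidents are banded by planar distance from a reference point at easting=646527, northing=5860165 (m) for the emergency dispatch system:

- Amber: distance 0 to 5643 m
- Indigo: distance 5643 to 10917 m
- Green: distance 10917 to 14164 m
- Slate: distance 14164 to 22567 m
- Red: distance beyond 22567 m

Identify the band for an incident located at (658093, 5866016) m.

Green

Distance = √((658093−646527)² + (5866016−5860165)²) = √(133772356.000 + 34234201.000) = 12961.734 m.
10917 ≤ 12961.734 < 14164 → Green.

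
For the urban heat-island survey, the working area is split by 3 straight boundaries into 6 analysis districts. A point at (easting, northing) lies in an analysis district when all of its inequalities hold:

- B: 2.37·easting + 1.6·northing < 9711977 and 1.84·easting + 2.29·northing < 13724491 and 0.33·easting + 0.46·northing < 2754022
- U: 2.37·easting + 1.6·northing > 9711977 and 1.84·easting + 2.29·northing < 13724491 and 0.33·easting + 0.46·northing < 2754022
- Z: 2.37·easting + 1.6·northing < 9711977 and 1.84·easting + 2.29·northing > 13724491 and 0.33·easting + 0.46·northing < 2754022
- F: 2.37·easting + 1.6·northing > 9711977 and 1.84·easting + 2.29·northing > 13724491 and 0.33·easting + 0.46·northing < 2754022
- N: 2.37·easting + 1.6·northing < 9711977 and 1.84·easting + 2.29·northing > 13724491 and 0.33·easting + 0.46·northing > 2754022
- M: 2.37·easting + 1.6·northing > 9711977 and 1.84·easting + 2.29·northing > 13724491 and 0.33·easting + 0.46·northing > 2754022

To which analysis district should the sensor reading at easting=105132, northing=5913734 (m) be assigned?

N

2.37·105132 + 1.6·5913734 = 9711137.240, which is < 9711977
1.84·105132 + 2.29·5913734 = 13735893.740, which is > 13724491
0.33·105132 + 0.46·5913734 = 2755011.200, which is > 2754022
This sign pattern matches N.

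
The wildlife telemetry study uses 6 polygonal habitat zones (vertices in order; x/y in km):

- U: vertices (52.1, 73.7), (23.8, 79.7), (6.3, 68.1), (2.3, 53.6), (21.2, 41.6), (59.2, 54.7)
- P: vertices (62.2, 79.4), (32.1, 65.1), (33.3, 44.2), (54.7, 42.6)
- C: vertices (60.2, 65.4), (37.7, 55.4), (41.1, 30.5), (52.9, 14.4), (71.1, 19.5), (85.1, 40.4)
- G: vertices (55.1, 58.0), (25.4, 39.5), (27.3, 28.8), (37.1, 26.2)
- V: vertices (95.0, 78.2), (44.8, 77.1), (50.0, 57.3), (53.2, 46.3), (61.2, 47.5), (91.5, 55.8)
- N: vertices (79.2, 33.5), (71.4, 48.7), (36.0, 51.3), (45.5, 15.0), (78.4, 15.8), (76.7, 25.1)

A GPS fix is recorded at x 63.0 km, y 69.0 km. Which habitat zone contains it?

V

Cast a ray rightward from (63.0, 69.0). For each polygon, the edges (by vertex number in listed order) whose endpoints lie on opposite sides of y = 69.0, where each meets that height, and whether that is right or left of the point:
U: 2–3 at x≈7.66 (left), 6–1 at x≈53.86 (left) → 0 crossings.
P: 1–2 at x≈40.31 (left), 4–1 at x≈60.08 (left) → 0 crossings.
C: no edge straddles that height → 0 crossings.
G: no edge straddles that height → 0 crossings.
V: 2–3 at x≈46.93 (left), 6–1 at x≈93.56 (right) → 1 crossing.
N: no edge straddles that height → 0 crossings.
Only V has an odd count, so the point is inside V.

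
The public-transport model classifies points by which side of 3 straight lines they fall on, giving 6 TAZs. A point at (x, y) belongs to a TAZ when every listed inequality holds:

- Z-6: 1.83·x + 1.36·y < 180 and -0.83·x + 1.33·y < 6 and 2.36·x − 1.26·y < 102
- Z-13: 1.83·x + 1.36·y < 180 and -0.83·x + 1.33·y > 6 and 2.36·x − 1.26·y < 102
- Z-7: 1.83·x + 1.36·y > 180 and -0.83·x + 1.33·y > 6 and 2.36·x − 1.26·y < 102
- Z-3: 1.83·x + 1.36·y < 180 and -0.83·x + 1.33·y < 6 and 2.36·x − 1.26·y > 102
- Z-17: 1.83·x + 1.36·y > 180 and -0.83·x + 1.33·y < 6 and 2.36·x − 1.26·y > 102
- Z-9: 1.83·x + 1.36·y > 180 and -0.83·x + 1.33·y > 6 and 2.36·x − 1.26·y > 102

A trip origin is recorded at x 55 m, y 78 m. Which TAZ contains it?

Z-7

1.83·55 + 1.36·78 = 206.730, which is > 180
-0.83·55 + 1.33·78 = 58.090, which is > 6
2.36·55 − 1.26·78 = 31.520, which is < 102
This sign pattern matches Z-7.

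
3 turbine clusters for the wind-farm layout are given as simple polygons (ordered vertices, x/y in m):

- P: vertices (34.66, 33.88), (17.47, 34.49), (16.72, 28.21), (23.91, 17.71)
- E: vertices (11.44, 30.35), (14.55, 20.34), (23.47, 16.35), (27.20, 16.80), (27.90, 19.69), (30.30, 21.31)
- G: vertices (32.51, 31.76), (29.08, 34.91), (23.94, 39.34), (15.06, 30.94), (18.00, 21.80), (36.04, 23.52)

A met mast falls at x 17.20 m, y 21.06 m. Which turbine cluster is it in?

Cast a ray rightward from (17.20, 21.06). For each polygon, the edges (by vertex number in listed order) whose endpoints lie on opposite sides of y = 21.06, where each meets that height, and whether that is right or left of the point:
P: 3–4 at x≈21.616 (right), 4–1 at x≈26.137 (right) → 2 crossings.
E: 1–2 at x≈14.326 (left), 5–6 at x≈29.930 (right) → 1 crossing.
G: no edge straddles that height → 0 crossings.
Only E has an odd count, so the point is inside E.

E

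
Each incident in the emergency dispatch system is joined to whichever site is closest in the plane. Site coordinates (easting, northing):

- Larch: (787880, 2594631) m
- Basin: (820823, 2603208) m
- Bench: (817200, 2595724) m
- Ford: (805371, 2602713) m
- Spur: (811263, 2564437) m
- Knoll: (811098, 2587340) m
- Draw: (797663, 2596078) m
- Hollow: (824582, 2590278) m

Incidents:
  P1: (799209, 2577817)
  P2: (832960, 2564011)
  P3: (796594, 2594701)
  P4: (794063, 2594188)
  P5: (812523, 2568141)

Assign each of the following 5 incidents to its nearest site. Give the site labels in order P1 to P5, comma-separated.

Knoll, Spur, Draw, Draw, Spur

P1 → Knoll (d²=232035850.00)
P2 → Spur (d²=470941285.00)
P3 → Draw (d²=3038890.00)
P4 → Draw (d²=16532100.00)
P5 → Spur (d²=15307216.00)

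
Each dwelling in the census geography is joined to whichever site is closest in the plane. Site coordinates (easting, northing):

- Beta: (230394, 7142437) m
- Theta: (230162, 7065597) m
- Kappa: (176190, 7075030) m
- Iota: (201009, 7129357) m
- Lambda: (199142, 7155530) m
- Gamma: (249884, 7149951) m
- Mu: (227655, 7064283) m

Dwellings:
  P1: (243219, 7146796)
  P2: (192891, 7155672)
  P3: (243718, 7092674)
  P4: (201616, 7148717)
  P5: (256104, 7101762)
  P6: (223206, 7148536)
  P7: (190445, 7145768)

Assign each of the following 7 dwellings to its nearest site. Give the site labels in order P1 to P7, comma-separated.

P1 → Gamma (d²=54376250.00)
P2 → Lambda (d²=39095165.00)
P3 → Theta (d²=916929065.00)
P4 → Lambda (d²=52537645.00)
P5 → Theta (d²=1980894589.00)
P6 → Beta (d²=88865145.00)
P7 → Lambda (d²=170934453.00)

Gamma, Lambda, Theta, Lambda, Theta, Beta, Lambda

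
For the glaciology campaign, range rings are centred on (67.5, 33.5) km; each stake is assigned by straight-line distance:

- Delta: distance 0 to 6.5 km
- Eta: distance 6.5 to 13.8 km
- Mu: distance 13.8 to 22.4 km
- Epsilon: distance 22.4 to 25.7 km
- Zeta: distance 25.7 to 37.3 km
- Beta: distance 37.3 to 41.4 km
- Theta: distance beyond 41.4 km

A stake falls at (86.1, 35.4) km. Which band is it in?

Mu

Distance = √((86.1−67.5)² + (35.4−33.5)²) = √(345.960 + 3.610) = 18.697 km.
13.8 ≤ 18.697 < 22.4 → Mu.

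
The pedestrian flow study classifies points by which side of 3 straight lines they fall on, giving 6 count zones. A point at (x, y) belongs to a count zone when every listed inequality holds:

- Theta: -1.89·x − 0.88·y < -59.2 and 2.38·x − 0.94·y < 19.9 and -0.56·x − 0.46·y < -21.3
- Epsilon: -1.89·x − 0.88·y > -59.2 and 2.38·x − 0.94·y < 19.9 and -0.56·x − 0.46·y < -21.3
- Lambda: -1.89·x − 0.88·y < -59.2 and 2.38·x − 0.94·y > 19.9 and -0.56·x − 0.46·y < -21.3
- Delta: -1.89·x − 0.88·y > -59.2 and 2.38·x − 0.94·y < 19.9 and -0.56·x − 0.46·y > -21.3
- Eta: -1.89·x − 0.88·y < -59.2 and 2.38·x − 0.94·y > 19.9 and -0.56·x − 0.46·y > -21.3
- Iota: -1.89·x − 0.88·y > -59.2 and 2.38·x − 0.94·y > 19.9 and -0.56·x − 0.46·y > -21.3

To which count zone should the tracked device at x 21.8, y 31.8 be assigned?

Lambda

-1.89·21.8 − 0.88·31.8 = -69.186, which is < -59.2
2.38·21.8 − 0.94·31.8 = 21.992, which is > 19.9
-0.56·21.8 − 0.46·31.8 = -26.836, which is < -21.3
This sign pattern matches Lambda.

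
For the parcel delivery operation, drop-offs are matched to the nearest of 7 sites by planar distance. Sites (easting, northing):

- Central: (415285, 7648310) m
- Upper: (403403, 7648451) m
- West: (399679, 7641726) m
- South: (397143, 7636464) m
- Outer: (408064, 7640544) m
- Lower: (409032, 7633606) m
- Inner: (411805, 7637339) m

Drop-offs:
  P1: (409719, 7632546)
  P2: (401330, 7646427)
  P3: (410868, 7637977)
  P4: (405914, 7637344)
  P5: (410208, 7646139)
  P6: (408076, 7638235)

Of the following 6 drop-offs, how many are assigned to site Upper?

P1 → Lower
P2 → Upper
P3 → Inner
P4 → Outer
P5 → Central
P6 → Outer
1 of the 6 goes to Upper.

1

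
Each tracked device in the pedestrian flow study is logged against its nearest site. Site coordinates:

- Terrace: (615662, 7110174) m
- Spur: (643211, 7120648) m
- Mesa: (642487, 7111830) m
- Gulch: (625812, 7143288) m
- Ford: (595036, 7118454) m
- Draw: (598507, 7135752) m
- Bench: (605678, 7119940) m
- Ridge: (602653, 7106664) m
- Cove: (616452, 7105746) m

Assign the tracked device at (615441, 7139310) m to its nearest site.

Squared distances to each site:
Terrace: 848955337.000; Spur: 1119443144.000; Mesa: 1486636516.000; Gulch: 123382125.000; Ford: 851336761.000; Draw: 299419720.000; Bench: 470513069.000; Ridge: 1229294260.000; Cove: 1127564217.000.
Minimum at Gulch.

Gulch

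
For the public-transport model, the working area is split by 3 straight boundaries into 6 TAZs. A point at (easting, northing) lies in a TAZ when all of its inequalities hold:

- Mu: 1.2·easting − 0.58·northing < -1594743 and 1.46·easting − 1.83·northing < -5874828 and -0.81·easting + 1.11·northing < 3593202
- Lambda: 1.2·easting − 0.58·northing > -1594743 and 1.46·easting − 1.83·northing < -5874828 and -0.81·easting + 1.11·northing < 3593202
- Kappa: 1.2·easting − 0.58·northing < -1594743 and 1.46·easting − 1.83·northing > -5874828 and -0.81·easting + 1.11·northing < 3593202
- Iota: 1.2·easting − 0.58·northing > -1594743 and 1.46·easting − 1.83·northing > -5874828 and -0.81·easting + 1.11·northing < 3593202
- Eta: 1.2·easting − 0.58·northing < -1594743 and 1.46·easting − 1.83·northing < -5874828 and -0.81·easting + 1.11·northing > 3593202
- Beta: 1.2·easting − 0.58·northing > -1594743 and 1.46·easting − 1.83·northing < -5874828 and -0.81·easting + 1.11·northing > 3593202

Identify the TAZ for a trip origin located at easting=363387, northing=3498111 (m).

Iota

1.2·363387 − 0.58·3498111 = -1592839.980, which is > -1594743
1.46·363387 − 1.83·3498111 = -5870998.110, which is > -5874828
-0.81·363387 + 1.11·3498111 = 3588559.740, which is < 3593202
This sign pattern matches Iota.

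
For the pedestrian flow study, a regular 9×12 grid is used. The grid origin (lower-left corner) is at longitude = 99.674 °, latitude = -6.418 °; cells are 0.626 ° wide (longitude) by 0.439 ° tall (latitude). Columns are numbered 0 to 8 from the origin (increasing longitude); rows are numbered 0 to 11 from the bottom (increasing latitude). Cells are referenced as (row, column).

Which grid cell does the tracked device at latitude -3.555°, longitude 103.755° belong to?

Column index: ⌊(103.755 − 99.674) / 0.626⌋ = ⌊6.519⌋ = 6
Row offset from origin: ⌊(-3.555 − -6.418) / 0.439⌋ = ⌊6.522⌋ = 6 → row 6

(6, 6)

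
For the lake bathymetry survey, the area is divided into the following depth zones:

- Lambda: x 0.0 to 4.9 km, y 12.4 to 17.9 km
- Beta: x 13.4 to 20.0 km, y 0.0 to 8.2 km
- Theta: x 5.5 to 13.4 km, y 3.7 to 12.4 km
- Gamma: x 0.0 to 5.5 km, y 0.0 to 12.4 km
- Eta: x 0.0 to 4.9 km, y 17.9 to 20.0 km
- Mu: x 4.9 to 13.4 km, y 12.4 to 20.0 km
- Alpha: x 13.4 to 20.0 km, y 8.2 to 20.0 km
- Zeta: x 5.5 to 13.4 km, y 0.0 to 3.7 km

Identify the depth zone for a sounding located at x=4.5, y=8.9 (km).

The point has x = 4.5 and y = 8.9.
Only Gamma satisfies 0.0 ≤ x ≤ 5.5 and 0.0 ≤ y ≤ 12.4.

Gamma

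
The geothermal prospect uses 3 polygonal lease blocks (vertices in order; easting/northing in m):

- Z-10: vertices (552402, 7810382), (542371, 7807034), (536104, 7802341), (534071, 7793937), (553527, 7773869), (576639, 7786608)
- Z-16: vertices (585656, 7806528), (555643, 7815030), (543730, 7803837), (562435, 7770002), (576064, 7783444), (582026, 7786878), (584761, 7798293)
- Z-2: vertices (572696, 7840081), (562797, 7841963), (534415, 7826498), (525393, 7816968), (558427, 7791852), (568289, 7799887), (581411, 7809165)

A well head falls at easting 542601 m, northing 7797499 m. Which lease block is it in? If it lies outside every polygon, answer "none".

Z-10

Cast a ray rightward from (542601, 7797499). For each polygon, the edges (by vertex number in listed order) whose endpoints lie on opposite sides of northing = 7797499, where each meets that height, and whether that is right or left of the point:
Z-10: 3–4 at easting≈534932.7 (left), 6–1 at easting≈565535.9 (right) → 1 crossing.
Z-16: 3–4 at easting≈547233.8 (right), 6–7 at easting≈584570.8 (right) → 2 crossings.
Z-2: 4–5 at easting≈550999.7 (right), 5–6 at easting≈565358.0 (right) → 2 crossings.
Only Z-10 has an odd count, so the point is inside Z-10.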